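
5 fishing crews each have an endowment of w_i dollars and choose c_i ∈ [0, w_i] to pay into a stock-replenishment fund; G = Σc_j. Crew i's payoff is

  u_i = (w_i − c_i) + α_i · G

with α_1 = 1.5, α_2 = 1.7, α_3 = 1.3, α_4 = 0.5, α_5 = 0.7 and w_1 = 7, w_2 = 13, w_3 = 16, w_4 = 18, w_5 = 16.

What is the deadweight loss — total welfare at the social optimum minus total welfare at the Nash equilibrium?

∂u_i/∂c_i = α_i − 1, so crew i contributes w_i if α_i > 1, else 0.
α_i > 1 for i ∈ {1, 2, 3}; NE contributions (7, 13, 16, 0, 0), G = 36.
W^NE = Σw_i − G^NE + (Σα_i)·G^NE = 70 + 4.7·36 = 239.2.
Planner: ∂(Σu_j)/∂c_i = Σα_j − 1 = 4.7 > 0, so everyone contributes w_i; G^SO = 70, W^SO = 70 + 4.7·70 = 399.
Deadweight loss = 159.8.

159.8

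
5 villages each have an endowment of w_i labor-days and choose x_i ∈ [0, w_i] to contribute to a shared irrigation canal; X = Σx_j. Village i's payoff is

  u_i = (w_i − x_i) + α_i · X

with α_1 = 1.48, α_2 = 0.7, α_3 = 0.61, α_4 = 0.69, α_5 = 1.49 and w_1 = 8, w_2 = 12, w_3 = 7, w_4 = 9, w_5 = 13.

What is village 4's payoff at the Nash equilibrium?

∂u_i/∂x_i = α_i − 1, so village i contributes w_i if α_i > 1, else 0.
α_i > 1 for i ∈ {1, 5}; NE contributions (8, 0, 0, 0, 13), X = 21.
u_4 = (9 − 0) + 0.69·21 = 23.49.

23.49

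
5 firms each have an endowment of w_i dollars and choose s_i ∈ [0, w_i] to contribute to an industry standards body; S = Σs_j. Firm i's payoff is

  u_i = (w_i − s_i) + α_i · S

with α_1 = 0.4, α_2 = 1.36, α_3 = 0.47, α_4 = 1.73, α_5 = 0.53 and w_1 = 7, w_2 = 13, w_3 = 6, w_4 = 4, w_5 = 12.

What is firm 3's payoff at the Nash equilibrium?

∂u_i/∂s_i = α_i − 1, so firm i contributes w_i if α_i > 1, else 0.
α_i > 1 for i ∈ {2, 4}; NE contributions (0, 13, 0, 4, 0), S = 17.
u_3 = (6 − 0) + 0.47·17 = 13.99.

13.99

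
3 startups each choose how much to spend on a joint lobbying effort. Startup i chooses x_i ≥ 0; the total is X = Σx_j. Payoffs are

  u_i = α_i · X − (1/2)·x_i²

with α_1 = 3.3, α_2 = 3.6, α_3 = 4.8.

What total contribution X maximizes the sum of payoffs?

35.1

Planner FOC: ∂(Σu_j)/∂x_i = (Σα_j) − x_i = 0, so x_i^SO = Σα_j = 11.7 for every i; X^SO = 35.1.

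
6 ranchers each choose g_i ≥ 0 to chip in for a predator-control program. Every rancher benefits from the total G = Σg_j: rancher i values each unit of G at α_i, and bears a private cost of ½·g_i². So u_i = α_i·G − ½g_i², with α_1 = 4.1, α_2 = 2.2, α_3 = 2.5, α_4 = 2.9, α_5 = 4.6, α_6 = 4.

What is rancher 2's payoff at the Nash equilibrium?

42.24

Rancher i's FOC: ∂u_i/∂g_i = α_i − g_i = 0, so g_i* = α_i.
NE contributions = (4.1, 2.2, 2.5, 2.9, 4.6, 4); G = 20.3.
u_2 = α_2·G − ½·(g_2)² = 2.2·20.3 − ½·2.2² = 42.24.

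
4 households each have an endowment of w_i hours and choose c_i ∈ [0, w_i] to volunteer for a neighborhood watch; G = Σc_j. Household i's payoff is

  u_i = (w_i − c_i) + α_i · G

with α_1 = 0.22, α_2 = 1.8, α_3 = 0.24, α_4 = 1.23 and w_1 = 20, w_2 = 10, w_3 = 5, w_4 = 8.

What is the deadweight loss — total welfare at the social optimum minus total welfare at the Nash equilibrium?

∂u_i/∂c_i = α_i − 1, so household i contributes w_i if α_i > 1, else 0.
α_i > 1 for i ∈ {2, 4}; NE contributions (0, 10, 0, 8), G = 18.
W^NE = Σw_i − G^NE + (Σα_i)·G^NE = 43 + 2.49·18 = 87.82.
Planner: ∂(Σu_j)/∂c_i = Σα_j − 1 = 2.49 > 0, so everyone contributes w_i; G^SO = 43, W^SO = 43 + 2.49·43 = 150.07.
Deadweight loss = 62.25.

62.25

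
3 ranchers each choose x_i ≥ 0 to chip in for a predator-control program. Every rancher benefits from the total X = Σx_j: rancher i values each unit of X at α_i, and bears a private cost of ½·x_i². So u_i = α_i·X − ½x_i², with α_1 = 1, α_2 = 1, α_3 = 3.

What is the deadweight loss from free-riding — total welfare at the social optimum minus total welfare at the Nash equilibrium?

18

Rancher i's FOC: ∂u_i/∂x_i = α_i − x_i = 0, so x_i* = α_i.
NE contributions = (1, 1, 3); X = 5.
W^NE = (Σα)·X − ½Σα_i² = 5² − ½·11 = 19.5.
Planner sets x_i = Σα_j = 5 for every i, so X^SO = 3·5 = 15.
W^SO = (Σα)·X^SO − ½·3·(Σα)² = (3/2)·5² = 37.5.
Deadweight loss = W^SO − W^NE = 18.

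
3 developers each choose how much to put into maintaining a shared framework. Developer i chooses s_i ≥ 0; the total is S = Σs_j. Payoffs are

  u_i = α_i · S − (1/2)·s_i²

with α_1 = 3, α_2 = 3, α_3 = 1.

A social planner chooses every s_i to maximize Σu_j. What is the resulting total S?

21

Planner FOC: ∂(Σu_j)/∂s_i = (Σα_j) − s_i = 0, so s_i^SO = Σα_j = 7 for every i; S^SO = 21.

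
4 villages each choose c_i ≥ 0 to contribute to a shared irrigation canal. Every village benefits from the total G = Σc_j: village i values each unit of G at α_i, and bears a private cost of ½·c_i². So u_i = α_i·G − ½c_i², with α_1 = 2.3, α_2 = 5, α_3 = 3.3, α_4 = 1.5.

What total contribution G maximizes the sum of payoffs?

48.4

Planner FOC: ∂(Σu_j)/∂c_i = (Σα_j) − c_i = 0, so c_i^SO = Σα_j = 12.1 for every i; G^SO = 48.4.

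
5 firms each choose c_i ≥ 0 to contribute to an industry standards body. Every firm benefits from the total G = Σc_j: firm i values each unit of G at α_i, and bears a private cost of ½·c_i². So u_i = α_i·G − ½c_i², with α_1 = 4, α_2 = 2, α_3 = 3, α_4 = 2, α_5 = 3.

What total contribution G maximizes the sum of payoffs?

70

Planner FOC: ∂(Σu_j)/∂c_i = (Σα_j) − c_i = 0, so c_i^SO = Σα_j = 14 for every i; G^SO = 70.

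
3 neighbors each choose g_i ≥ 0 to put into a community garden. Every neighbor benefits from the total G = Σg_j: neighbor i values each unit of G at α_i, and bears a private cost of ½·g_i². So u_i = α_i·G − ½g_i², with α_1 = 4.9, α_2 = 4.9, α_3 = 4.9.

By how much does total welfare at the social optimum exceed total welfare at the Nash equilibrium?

Neighbor i's FOC: ∂u_i/∂g_i = α_i − g_i = 0, so g_i* = α_i.
NE contributions = (4.9, 4.9, 4.9); G = 14.7.
W^NE = (Σα)·G − ½Σα_i² = 14.7² − ½·72.03 = 180.075.
Planner sets g_i = Σα_j = 14.7 for every i, so G^SO = 3·14.7 = 44.1.
W^SO = (Σα)·G^SO − ½·3·(Σα)² = (3/2)·14.7² = 324.135.
Deadweight loss = W^SO − W^NE = 144.06.

144.06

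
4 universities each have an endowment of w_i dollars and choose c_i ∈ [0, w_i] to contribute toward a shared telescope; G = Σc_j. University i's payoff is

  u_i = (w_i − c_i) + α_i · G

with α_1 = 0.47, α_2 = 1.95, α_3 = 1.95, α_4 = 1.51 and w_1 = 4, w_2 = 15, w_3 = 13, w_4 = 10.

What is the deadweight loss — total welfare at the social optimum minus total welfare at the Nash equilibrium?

∂u_i/∂c_i = α_i − 1, so university i contributes w_i if α_i > 1, else 0.
α_i > 1 for i ∈ {2, 3, 4}; NE contributions (0, 15, 13, 10), G = 38.
W^NE = Σw_i − G^NE + (Σα_i)·G^NE = 42 + 4.88·38 = 227.44.
Planner: ∂(Σu_j)/∂c_i = Σα_j − 1 = 4.88 > 0, so everyone contributes w_i; G^SO = 42, W^SO = 42 + 4.88·42 = 246.96.
Deadweight loss = 19.52.

19.52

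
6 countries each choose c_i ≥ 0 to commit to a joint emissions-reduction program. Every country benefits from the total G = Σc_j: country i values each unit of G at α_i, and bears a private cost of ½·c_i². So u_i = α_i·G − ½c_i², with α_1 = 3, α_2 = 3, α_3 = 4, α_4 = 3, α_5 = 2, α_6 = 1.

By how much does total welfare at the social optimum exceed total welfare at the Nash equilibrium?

536

Country i's FOC: ∂u_i/∂c_i = α_i − c_i = 0, so c_i* = α_i.
NE contributions = (3, 3, 4, 3, 2, 1); G = 16.
W^NE = (Σα)·G − ½Σα_i² = 16² − ½·48 = 232.
Planner sets c_i = Σα_j = 16 for every i, so G^SO = 6·16 = 96.
W^SO = (Σα)·G^SO − ½·6·(Σα)² = (6/2)·16² = 768.
Deadweight loss = W^SO − W^NE = 536.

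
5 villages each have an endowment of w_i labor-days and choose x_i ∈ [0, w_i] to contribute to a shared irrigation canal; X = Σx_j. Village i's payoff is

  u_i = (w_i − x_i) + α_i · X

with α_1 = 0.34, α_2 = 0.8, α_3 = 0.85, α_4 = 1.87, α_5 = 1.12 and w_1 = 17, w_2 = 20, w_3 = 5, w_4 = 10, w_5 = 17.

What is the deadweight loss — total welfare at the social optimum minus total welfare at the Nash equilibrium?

∂u_i/∂x_i = α_i − 1, so village i contributes w_i if α_i > 1, else 0.
α_i > 1 for i ∈ {4, 5}; NE contributions (0, 0, 0, 10, 17), X = 27.
W^NE = Σw_i − X^NE + (Σα_i)·X^NE = 69 + 3.98·27 = 176.46.
Planner: ∂(Σu_j)/∂x_i = Σα_j − 1 = 3.98 > 0, so everyone contributes w_i; X^SO = 69, W^SO = 69 + 3.98·69 = 343.62.
Deadweight loss = 167.16.

167.16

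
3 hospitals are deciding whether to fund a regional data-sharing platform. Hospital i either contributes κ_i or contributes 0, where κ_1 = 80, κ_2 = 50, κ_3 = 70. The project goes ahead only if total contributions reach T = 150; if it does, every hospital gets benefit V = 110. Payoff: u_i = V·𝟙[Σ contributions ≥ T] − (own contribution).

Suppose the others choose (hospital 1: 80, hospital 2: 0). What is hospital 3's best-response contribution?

Others' total = 80. Contributing 70 brings total to 150 ≥ 150: gain V − κ_3 = 40.
Best response: 70.

70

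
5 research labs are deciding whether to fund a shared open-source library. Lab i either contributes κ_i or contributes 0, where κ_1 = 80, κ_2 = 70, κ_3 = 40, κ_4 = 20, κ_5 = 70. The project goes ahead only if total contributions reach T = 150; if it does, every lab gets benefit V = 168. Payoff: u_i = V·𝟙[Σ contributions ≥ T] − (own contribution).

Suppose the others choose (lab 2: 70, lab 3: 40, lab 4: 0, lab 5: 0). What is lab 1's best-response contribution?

Others' total = 110. Contributing 80 brings total to 190 ≥ 150: gain V − κ_1 = 88.
Best response: 80.

80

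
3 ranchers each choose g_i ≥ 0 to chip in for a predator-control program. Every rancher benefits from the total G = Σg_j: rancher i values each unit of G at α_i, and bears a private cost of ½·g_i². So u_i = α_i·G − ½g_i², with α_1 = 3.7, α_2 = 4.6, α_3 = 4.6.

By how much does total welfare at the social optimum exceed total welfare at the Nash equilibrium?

111.21

Rancher i's FOC: ∂u_i/∂g_i = α_i − g_i = 0, so g_i* = α_i.
NE contributions = (3.7, 4.6, 4.6); G = 12.9.
W^NE = (Σα)·G − ½Σα_i² = 12.9² − ½·56.01 = 138.405.
Planner sets g_i = Σα_j = 12.9 for every i, so G^SO = 3·12.9 = 38.7.
W^SO = (Σα)·G^SO − ½·3·(Σα)² = (3/2)·12.9² = 249.615.
Deadweight loss = W^SO − W^NE = 111.21.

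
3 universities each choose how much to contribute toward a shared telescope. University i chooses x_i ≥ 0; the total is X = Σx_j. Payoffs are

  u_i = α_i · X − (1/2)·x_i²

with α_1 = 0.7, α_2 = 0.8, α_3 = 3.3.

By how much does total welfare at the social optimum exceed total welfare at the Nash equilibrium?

17.53

University i's FOC: ∂u_i/∂x_i = α_i − x_i = 0, so x_i* = α_i.
NE contributions = (0.7, 0.8, 3.3); X = 4.8.
W^NE = (Σα)·X − ½Σα_i² = 4.8² − ½·12.02 = 17.03.
Planner sets x_i = Σα_j = 4.8 for every i, so X^SO = 3·4.8 = 14.4.
W^SO = (Σα)·X^SO − ½·3·(Σα)² = (3/2)·4.8² = 34.56.
Deadweight loss = W^SO − W^NE = 17.53.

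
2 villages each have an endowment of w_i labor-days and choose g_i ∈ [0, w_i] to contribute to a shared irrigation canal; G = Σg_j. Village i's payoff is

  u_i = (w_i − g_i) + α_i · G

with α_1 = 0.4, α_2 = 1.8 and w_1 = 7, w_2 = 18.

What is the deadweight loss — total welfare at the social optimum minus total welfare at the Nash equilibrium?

8.4

∂u_i/∂g_i = α_i − 1, so village i contributes w_i if α_i > 1, else 0.
α_i > 1 for i ∈ {2}; NE contributions (0, 18), G = 18.
W^NE = Σw_i − G^NE + (Σα_i)·G^NE = 25 + 1.2·18 = 46.6.
Planner: ∂(Σu_j)/∂g_i = Σα_j − 1 = 1.2 > 0, so everyone contributes w_i; G^SO = 25, W^SO = 25 + 1.2·25 = 55.
Deadweight loss = 8.4.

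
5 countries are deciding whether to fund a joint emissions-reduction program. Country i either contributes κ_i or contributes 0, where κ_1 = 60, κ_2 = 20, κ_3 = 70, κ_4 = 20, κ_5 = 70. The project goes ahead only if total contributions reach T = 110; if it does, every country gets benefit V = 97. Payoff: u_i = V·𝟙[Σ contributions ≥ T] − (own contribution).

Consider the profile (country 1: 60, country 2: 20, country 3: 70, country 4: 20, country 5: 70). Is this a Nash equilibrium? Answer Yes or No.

No

Total = 240 ≥ 110: provided.
Country 1 (pledges 60, payoff 37): dropping to 0 → total 180, payoff 97. Profitable deviation.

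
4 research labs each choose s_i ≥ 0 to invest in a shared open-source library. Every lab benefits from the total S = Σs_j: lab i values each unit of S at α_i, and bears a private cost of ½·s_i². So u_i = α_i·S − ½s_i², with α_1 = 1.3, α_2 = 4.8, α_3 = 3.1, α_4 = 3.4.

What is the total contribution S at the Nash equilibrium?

12.6

Lab i's FOC: ∂u_i/∂s_i = α_i − s_i = 0, so s_i* = α_i.
NE contributions = (1.3, 4.8, 3.1, 3.4); S = 12.6.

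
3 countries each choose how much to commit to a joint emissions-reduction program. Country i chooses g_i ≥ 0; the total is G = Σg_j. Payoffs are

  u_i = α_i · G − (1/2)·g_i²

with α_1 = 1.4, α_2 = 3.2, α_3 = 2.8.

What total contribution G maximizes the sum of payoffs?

22.2

Planner FOC: ∂(Σu_j)/∂g_i = (Σα_j) − g_i = 0, so g_i^SO = Σα_j = 7.4 for every i; G^SO = 22.2.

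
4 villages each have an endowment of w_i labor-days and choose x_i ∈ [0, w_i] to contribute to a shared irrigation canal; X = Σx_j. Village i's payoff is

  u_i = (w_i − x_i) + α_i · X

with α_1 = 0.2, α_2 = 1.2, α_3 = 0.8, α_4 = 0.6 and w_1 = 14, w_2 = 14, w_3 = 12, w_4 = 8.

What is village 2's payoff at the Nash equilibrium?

16.8

∂u_i/∂x_i = α_i − 1, so village i contributes w_i if α_i > 1, else 0.
α_i > 1 for i ∈ {2}; NE contributions (0, 14, 0, 0), X = 14.
u_2 = (14 − 14) + 1.2·14 = 16.8.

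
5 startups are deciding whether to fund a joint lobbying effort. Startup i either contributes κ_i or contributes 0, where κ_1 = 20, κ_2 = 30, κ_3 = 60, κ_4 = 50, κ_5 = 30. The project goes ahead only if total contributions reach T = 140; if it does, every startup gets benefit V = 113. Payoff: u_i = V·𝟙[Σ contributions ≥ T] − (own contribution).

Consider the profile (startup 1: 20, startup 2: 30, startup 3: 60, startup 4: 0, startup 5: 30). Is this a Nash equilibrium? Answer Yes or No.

Total = 140 ≥ 140: provided.
Startup 1 (pledges 20, payoff 93): dropping to 0 → total 120, payoff 0. No gain.
Startup 2 (pledges 30, payoff 83): dropping to 0 → total 110, payoff 0. No gain.
Startup 3 (pledges 60, payoff 53): dropping to 0 → total 80, payoff 0. No gain.
Startup 4 (pledges 0, payoff 113): pledging 50 → total 190, payoff 63. No gain.
Startup 5 (pledges 30, payoff 83): dropping to 0 → total 110, payoff 0. No gain.

Yes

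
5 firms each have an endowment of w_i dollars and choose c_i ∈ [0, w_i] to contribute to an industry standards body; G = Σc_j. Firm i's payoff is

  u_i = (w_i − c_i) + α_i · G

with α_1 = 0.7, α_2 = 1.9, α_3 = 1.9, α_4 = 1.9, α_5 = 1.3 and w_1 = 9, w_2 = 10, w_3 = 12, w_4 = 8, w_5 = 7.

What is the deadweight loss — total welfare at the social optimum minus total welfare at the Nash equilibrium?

60.3

∂u_i/∂c_i = α_i − 1, so firm i contributes w_i if α_i > 1, else 0.
α_i > 1 for i ∈ {2, 3, 4, 5}; NE contributions (0, 10, 12, 8, 7), G = 37.
W^NE = Σw_i − G^NE + (Σα_i)·G^NE = 46 + 6.7·37 = 293.9.
Planner: ∂(Σu_j)/∂c_i = Σα_j − 1 = 6.7 > 0, so everyone contributes w_i; G^SO = 46, W^SO = 46 + 6.7·46 = 354.2.
Deadweight loss = 60.3.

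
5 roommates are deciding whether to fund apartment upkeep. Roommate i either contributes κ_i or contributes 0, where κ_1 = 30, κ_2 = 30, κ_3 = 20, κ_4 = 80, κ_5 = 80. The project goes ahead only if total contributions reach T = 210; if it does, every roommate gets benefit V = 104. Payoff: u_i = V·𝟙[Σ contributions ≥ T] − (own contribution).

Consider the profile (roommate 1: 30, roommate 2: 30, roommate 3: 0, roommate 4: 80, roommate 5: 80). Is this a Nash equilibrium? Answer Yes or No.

Yes

Total = 220 ≥ 210: provided.
Roommate 1 (pledges 30, payoff 74): dropping to 0 → total 190, payoff 0. No gain.
Roommate 2 (pledges 30, payoff 74): dropping to 0 → total 190, payoff 0. No gain.
Roommate 3 (pledges 0, payoff 104): pledging 20 → total 240, payoff 84. No gain.
Roommate 4 (pledges 80, payoff 24): dropping to 0 → total 140, payoff 0. No gain.
Roommate 5 (pledges 80, payoff 24): dropping to 0 → total 140, payoff 0. No gain.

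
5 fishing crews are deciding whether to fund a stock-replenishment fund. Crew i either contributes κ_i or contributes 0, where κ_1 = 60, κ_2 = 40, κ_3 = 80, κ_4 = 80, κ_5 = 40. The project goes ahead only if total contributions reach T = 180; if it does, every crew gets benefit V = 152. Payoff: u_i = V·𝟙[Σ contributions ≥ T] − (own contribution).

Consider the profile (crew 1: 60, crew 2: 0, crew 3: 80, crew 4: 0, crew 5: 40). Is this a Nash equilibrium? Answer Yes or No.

Yes

Total = 180 ≥ 180: provided.
Crew 1 (pledges 60, payoff 92): dropping to 0 → total 120, payoff 0. No gain.
Crew 2 (pledges 0, payoff 152): pledging 40 → total 220, payoff 112. No gain.
Crew 3 (pledges 80, payoff 72): dropping to 0 → total 100, payoff 0. No gain.
Crew 4 (pledges 0, payoff 152): pledging 80 → total 260, payoff 72. No gain.
Crew 5 (pledges 40, payoff 112): dropping to 0 → total 140, payoff 0. No gain.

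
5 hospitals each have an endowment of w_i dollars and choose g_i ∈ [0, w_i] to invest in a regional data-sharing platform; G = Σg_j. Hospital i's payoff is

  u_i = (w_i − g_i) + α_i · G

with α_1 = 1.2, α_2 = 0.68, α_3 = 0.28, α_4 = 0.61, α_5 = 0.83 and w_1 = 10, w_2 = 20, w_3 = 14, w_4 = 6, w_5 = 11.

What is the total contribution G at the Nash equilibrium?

10

∂u_i/∂g_i = α_i − 1, so hospital i contributes w_i if α_i > 1, else 0.
α_i > 1 for i ∈ {1}; NE contributions (10, 0, 0, 0, 0), G = 10.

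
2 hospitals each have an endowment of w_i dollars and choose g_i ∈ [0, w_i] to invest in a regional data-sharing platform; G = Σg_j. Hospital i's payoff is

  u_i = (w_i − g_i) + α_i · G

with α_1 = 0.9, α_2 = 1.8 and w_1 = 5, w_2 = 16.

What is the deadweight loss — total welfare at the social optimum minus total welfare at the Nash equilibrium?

8.5

∂u_i/∂g_i = α_i − 1, so hospital i contributes w_i if α_i > 1, else 0.
α_i > 1 for i ∈ {2}; NE contributions (0, 16), G = 16.
W^NE = Σw_i − G^NE + (Σα_i)·G^NE = 21 + 1.7·16 = 48.2.
Planner: ∂(Σu_j)/∂g_i = Σα_j − 1 = 1.7 > 0, so everyone contributes w_i; G^SO = 21, W^SO = 21 + 1.7·21 = 56.7.
Deadweight loss = 8.5.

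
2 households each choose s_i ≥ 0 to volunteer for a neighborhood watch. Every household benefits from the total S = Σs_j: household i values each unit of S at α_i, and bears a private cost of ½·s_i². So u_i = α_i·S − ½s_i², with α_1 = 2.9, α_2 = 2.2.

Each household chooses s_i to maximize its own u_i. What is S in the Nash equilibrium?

Household i's FOC: ∂u_i/∂s_i = α_i − s_i = 0, so s_i* = α_i.
NE contributions = (2.9, 2.2); S = 5.1.

5.1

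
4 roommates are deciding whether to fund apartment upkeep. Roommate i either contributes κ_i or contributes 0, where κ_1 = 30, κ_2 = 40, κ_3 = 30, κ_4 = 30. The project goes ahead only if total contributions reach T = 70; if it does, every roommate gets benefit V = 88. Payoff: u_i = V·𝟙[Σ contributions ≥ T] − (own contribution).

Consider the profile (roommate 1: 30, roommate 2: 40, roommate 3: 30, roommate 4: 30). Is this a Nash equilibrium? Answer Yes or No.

Total = 130 ≥ 70: provided.
Roommate 1 (pledges 30, payoff 58): dropping to 0 → total 100, payoff 88. Profitable deviation.

No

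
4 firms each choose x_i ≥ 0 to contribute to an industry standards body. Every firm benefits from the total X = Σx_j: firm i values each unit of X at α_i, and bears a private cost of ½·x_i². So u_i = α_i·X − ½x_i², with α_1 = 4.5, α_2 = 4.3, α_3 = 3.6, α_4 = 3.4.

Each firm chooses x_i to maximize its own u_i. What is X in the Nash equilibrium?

15.8

Firm i's FOC: ∂u_i/∂x_i = α_i − x_i = 0, so x_i* = α_i.
NE contributions = (4.5, 4.3, 3.6, 3.4); X = 15.8.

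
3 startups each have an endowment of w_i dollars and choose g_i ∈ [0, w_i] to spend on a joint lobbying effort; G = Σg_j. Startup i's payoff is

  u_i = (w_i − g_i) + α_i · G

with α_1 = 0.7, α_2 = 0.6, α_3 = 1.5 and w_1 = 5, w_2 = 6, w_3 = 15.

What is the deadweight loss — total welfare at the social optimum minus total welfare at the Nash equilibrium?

19.8

∂u_i/∂g_i = α_i − 1, so startup i contributes w_i if α_i > 1, else 0.
α_i > 1 for i ∈ {3}; NE contributions (0, 0, 15), G = 15.
W^NE = Σw_i − G^NE + (Σα_i)·G^NE = 26 + 1.8·15 = 53.
Planner: ∂(Σu_j)/∂g_i = Σα_j − 1 = 1.8 > 0, so everyone contributes w_i; G^SO = 26, W^SO = 26 + 1.8·26 = 72.8.
Deadweight loss = 19.8.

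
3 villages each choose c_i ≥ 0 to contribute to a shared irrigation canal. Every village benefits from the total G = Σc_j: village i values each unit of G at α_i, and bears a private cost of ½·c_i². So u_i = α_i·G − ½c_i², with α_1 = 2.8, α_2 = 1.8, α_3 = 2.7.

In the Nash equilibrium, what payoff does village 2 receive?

11.52

Village i's FOC: ∂u_i/∂c_i = α_i − c_i = 0, so c_i* = α_i.
NE contributions = (2.8, 1.8, 2.7); G = 7.3.
u_2 = α_2·G − ½·(c_2)² = 1.8·7.3 − ½·1.8² = 11.52.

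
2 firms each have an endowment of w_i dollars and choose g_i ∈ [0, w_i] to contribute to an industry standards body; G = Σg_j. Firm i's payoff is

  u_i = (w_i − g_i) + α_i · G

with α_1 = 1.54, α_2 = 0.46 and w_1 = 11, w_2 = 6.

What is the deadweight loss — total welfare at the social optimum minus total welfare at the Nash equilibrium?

∂u_i/∂g_i = α_i − 1, so firm i contributes w_i if α_i > 1, else 0.
α_i > 1 for i ∈ {1}; NE contributions (11, 0), G = 11.
W^NE = Σw_i − G^NE + (Σα_i)·G^NE = 17 + 1·11 = 28.
Planner: ∂(Σu_j)/∂g_i = Σα_j − 1 = 1 > 0, so everyone contributes w_i; G^SO = 17, W^SO = 17 + 1·17 = 34.
Deadweight loss = 6.

6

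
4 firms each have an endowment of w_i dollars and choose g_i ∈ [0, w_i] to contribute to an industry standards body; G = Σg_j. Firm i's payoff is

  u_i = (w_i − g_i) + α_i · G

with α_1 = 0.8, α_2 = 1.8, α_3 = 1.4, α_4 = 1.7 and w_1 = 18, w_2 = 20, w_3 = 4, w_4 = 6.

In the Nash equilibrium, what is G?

30

∂u_i/∂g_i = α_i − 1, so firm i contributes w_i if α_i > 1, else 0.
α_i > 1 for i ∈ {2, 3, 4}; NE contributions (0, 20, 4, 6), G = 30.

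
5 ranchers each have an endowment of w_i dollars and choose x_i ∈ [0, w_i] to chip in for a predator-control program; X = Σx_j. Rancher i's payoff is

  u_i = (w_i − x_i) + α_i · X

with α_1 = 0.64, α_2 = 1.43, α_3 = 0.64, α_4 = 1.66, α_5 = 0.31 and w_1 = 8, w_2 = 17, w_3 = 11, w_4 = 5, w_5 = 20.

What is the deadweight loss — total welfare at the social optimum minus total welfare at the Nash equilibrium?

143.52

∂u_i/∂x_i = α_i − 1, so rancher i contributes w_i if α_i > 1, else 0.
α_i > 1 for i ∈ {2, 4}; NE contributions (0, 17, 0, 5, 0), X = 22.
W^NE = Σw_i − X^NE + (Σα_i)·X^NE = 61 + 3.68·22 = 141.96.
Planner: ∂(Σu_j)/∂x_i = Σα_j − 1 = 3.68 > 0, so everyone contributes w_i; X^SO = 61, W^SO = 61 + 3.68·61 = 285.48.
Deadweight loss = 143.52.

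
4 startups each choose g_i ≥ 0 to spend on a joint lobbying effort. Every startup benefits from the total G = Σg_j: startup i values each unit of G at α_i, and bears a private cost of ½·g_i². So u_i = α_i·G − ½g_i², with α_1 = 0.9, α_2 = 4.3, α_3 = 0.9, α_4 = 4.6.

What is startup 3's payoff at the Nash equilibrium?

Startup i's FOC: ∂u_i/∂g_i = α_i − g_i = 0, so g_i* = α_i.
NE contributions = (0.9, 4.3, 0.9, 4.6); G = 10.7.
u_3 = α_3·G − ½·(g_3)² = 0.9·10.7 − ½·0.9² = 9.225.

9.225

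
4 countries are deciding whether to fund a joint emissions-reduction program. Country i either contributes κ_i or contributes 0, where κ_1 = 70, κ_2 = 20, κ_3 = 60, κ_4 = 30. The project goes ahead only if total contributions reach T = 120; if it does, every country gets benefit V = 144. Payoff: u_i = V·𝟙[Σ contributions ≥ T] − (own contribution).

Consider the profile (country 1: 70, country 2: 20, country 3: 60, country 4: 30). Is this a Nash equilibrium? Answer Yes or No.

Total = 180 ≥ 120: provided.
Country 1 (pledges 70, payoff 74): dropping to 0 → total 110, payoff 0. No gain.
Country 2 (pledges 20, payoff 124): dropping to 0 → total 160, payoff 144. Profitable deviation.

No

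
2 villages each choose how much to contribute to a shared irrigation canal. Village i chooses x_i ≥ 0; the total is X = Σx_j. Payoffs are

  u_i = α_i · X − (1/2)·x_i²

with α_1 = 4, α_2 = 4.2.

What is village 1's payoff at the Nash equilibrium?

24.8

Village i's FOC: ∂u_i/∂x_i = α_i − x_i = 0, so x_i* = α_i.
NE contributions = (4, 4.2); X = 8.2.
u_1 = α_1·X − ½·(x_1)² = 4·8.2 − ½·4² = 24.8.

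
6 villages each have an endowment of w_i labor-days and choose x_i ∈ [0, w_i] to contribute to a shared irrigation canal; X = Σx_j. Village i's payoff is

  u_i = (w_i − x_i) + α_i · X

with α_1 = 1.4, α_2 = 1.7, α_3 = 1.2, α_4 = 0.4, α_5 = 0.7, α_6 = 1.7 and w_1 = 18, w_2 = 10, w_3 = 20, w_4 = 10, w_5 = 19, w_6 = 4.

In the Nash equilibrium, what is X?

52

∂u_i/∂x_i = α_i − 1, so village i contributes w_i if α_i > 1, else 0.
α_i > 1 for i ∈ {1, 2, 3, 6}; NE contributions (18, 10, 20, 0, 0, 4), X = 52.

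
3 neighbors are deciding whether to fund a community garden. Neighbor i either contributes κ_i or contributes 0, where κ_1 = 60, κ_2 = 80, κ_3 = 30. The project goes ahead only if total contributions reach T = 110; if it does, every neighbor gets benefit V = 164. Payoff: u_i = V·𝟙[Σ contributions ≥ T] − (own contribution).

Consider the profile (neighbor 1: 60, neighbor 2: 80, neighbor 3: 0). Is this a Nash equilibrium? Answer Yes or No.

Yes

Total = 140 ≥ 110: provided.
Neighbor 1 (pledges 60, payoff 104): dropping to 0 → total 80, payoff 0. No gain.
Neighbor 2 (pledges 80, payoff 84): dropping to 0 → total 60, payoff 0. No gain.
Neighbor 3 (pledges 0, payoff 164): pledging 30 → total 170, payoff 134. No gain.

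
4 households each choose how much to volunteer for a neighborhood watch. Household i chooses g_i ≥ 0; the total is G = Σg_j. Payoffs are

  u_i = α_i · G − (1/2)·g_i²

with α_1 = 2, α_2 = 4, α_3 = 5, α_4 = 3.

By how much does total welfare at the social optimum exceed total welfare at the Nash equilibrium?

Household i's FOC: ∂u_i/∂g_i = α_i − g_i = 0, so g_i* = α_i.
NE contributions = (2, 4, 5, 3); G = 14.
W^NE = (Σα)·G − ½Σα_i² = 14² − ½·54 = 169.
Planner sets g_i = Σα_j = 14 for every i, so G^SO = 4·14 = 56.
W^SO = (Σα)·G^SO − ½·4·(Σα)² = (4/2)·14² = 392.
Deadweight loss = W^SO − W^NE = 223.

223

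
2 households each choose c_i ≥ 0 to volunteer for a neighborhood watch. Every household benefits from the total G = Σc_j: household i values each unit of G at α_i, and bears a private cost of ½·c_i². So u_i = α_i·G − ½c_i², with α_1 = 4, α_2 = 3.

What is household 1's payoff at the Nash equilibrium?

20

Household i's FOC: ∂u_i/∂c_i = α_i − c_i = 0, so c_i* = α_i.
NE contributions = (4, 3); G = 7.
u_1 = α_1·G − ½·(c_1)² = 4·7 − ½·4² = 20.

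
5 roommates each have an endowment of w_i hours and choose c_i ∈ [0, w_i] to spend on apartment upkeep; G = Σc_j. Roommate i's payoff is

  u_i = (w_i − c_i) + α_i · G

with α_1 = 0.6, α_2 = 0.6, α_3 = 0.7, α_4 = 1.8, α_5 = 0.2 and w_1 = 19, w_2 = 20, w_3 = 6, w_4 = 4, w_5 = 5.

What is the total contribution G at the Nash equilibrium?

∂u_i/∂c_i = α_i − 1, so roommate i contributes w_i if α_i > 1, else 0.
α_i > 1 for i ∈ {4}; NE contributions (0, 0, 0, 4, 0), G = 4.

4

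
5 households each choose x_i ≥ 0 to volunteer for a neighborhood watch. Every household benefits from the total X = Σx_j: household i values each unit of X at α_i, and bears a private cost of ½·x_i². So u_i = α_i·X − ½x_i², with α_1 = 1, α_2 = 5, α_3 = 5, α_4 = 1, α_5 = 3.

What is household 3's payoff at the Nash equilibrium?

62.5

Household i's FOC: ∂u_i/∂x_i = α_i − x_i = 0, so x_i* = α_i.
NE contributions = (1, 5, 5, 1, 3); X = 15.
u_3 = α_3·X − ½·(x_3)² = 5·15 − ½·5² = 62.5.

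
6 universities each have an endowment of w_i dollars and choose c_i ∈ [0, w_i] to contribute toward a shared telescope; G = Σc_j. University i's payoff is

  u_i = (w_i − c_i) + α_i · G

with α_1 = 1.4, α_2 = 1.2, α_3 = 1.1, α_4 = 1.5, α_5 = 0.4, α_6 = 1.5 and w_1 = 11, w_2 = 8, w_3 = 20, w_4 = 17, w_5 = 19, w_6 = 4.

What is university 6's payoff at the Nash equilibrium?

90

∂u_i/∂c_i = α_i − 1, so university i contributes w_i if α_i > 1, else 0.
α_i > 1 for i ∈ {1, 2, 3, 4, 6}; NE contributions (11, 8, 20, 17, 0, 4), G = 60.
u_6 = (4 − 4) + 1.5·60 = 90.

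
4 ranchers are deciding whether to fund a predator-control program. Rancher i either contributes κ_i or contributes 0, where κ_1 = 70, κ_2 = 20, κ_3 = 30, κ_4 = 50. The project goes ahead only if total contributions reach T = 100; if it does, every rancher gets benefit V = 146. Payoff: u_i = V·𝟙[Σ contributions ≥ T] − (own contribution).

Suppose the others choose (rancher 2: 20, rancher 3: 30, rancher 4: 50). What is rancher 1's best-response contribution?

Others' total = 100 ≥ 100; contributing adds cost 70 for no extra benefit.
Best response: 0.

0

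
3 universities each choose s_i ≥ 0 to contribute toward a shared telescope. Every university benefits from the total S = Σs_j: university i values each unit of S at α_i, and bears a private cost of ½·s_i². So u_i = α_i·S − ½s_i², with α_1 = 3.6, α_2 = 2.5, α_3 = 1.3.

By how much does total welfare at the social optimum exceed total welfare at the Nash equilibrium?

37.83

University i's FOC: ∂u_i/∂s_i = α_i − s_i = 0, so s_i* = α_i.
NE contributions = (3.6, 2.5, 1.3); S = 7.4.
W^NE = (Σα)·S − ½Σα_i² = 7.4² − ½·20.9 = 44.31.
Planner sets s_i = Σα_j = 7.4 for every i, so S^SO = 3·7.4 = 22.2.
W^SO = (Σα)·S^SO − ½·3·(Σα)² = (3/2)·7.4² = 82.14.
Deadweight loss = W^SO − W^NE = 37.83.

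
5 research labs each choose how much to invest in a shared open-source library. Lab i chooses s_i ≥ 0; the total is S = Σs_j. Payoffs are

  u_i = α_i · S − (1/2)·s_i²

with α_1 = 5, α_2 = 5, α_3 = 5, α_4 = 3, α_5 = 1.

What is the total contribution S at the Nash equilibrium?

Lab i's FOC: ∂u_i/∂s_i = α_i − s_i = 0, so s_i* = α_i.
NE contributions = (5, 5, 5, 3, 1); S = 19.

19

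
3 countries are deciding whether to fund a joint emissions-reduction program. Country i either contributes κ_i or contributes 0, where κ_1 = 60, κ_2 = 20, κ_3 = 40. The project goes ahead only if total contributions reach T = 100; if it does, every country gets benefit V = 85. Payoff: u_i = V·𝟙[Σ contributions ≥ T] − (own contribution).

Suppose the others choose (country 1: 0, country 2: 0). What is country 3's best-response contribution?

Others' total = 0. Even contributing 40 gives 40 < 100: no benefit either way.
Best response: 0.

0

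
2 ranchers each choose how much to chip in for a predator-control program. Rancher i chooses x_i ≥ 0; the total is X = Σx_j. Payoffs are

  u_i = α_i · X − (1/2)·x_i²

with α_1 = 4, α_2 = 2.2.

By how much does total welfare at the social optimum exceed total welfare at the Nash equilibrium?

10.42

Rancher i's FOC: ∂u_i/∂x_i = α_i − x_i = 0, so x_i* = α_i.
NE contributions = (4, 2.2); X = 6.2.
W^NE = (Σα)·X − ½Σα_i² = 6.2² − ½·20.84 = 28.02.
Planner sets x_i = Σα_j = 6.2 for every i, so X^SO = 2·6.2 = 12.4.
W^SO = (Σα)·X^SO − ½·2·(Σα)² = (2/2)·6.2² = 38.44.
Deadweight loss = W^SO − W^NE = 10.42.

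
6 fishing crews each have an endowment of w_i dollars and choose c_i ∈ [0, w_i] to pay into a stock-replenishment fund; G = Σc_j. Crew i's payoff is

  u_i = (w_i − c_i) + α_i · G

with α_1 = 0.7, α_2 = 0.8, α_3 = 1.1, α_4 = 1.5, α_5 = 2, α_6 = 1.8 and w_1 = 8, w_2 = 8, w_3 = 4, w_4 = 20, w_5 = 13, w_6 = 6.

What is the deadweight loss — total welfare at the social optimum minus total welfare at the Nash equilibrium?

∂u_i/∂c_i = α_i − 1, so crew i contributes w_i if α_i > 1, else 0.
α_i > 1 for i ∈ {3, 4, 5, 6}; NE contributions (0, 0, 4, 20, 13, 6), G = 43.
W^NE = Σw_i − G^NE + (Σα_i)·G^NE = 59 + 6.9·43 = 355.7.
Planner: ∂(Σu_j)/∂c_i = Σα_j − 1 = 6.9 > 0, so everyone contributes w_i; G^SO = 59, W^SO = 59 + 6.9·59 = 466.1.
Deadweight loss = 110.4.

110.4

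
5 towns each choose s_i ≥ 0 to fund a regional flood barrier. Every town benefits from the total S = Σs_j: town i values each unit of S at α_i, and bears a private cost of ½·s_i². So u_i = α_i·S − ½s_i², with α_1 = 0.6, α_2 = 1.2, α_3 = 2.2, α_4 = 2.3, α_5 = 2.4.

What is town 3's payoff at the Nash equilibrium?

16.72

Town i's FOC: ∂u_i/∂s_i = α_i − s_i = 0, so s_i* = α_i.
NE contributions = (0.6, 1.2, 2.2, 2.3, 2.4); S = 8.7.
u_3 = α_3·S − ½·(s_3)² = 2.2·8.7 − ½·2.2² = 16.72.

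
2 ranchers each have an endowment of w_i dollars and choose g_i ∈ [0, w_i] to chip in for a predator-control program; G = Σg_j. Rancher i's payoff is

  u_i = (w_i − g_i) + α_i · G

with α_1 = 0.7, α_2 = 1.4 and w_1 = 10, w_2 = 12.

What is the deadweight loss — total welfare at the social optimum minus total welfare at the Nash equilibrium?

11

∂u_i/∂g_i = α_i − 1, so rancher i contributes w_i if α_i > 1, else 0.
α_i > 1 for i ∈ {2}; NE contributions (0, 12), G = 12.
W^NE = Σw_i − G^NE + (Σα_i)·G^NE = 22 + 1.1·12 = 35.2.
Planner: ∂(Σu_j)/∂g_i = Σα_j − 1 = 1.1 > 0, so everyone contributes w_i; G^SO = 22, W^SO = 22 + 1.1·22 = 46.2.
Deadweight loss = 11.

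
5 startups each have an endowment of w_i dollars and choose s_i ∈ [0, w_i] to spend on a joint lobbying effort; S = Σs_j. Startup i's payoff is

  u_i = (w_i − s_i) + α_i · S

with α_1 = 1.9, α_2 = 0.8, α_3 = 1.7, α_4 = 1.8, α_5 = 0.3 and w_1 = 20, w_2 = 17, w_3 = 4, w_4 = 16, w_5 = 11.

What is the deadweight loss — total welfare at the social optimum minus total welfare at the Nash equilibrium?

154

∂u_i/∂s_i = α_i − 1, so startup i contributes w_i if α_i > 1, else 0.
α_i > 1 for i ∈ {1, 3, 4}; NE contributions (20, 0, 4, 16, 0), S = 40.
W^NE = Σw_i − S^NE + (Σα_i)·S^NE = 68 + 5.5·40 = 288.
Planner: ∂(Σu_j)/∂s_i = Σα_j − 1 = 5.5 > 0, so everyone contributes w_i; S^SO = 68, W^SO = 68 + 5.5·68 = 442.
Deadweight loss = 154.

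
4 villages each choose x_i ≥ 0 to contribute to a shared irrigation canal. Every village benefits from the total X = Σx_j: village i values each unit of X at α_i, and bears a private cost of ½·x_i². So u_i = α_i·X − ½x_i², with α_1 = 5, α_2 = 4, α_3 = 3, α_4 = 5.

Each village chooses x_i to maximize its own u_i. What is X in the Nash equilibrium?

Village i's FOC: ∂u_i/∂x_i = α_i − x_i = 0, so x_i* = α_i.
NE contributions = (5, 4, 3, 5); X = 17.

17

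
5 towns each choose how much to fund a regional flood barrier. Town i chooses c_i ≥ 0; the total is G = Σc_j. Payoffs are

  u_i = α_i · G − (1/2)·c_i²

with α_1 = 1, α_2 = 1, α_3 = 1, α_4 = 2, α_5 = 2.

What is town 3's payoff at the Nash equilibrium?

Town i's FOC: ∂u_i/∂c_i = α_i − c_i = 0, so c_i* = α_i.
NE contributions = (1, 1, 1, 2, 2); G = 7.
u_3 = α_3·G − ½·(c_3)² = 1·7 − ½·1² = 6.5.

6.5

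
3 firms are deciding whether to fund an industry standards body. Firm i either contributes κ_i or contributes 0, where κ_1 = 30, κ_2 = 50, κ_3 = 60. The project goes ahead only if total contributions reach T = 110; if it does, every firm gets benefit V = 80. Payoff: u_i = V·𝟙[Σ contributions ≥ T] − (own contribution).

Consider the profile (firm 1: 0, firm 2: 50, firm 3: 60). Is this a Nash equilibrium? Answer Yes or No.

Yes

Total = 110 ≥ 110: provided.
Firm 1 (pledges 0, payoff 80): pledging 30 → total 140, payoff 50. No gain.
Firm 2 (pledges 50, payoff 30): dropping to 0 → total 60, payoff 0. No gain.
Firm 3 (pledges 60, payoff 20): dropping to 0 → total 50, payoff 0. No gain.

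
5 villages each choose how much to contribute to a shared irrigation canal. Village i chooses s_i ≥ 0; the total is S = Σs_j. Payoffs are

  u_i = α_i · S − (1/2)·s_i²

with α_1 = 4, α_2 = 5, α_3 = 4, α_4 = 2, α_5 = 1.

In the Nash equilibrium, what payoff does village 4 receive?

30

Village i's FOC: ∂u_i/∂s_i = α_i − s_i = 0, so s_i* = α_i.
NE contributions = (4, 5, 4, 2, 1); S = 16.
u_4 = α_4·S − ½·(s_4)² = 2·16 − ½·2² = 30.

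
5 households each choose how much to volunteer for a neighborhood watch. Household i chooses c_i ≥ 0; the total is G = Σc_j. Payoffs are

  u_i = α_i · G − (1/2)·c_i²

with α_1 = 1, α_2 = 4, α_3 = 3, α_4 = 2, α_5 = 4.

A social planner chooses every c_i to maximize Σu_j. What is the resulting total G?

Planner FOC: ∂(Σu_j)/∂c_i = (Σα_j) − c_i = 0, so c_i^SO = Σα_j = 14 for every i; G^SO = 70.

70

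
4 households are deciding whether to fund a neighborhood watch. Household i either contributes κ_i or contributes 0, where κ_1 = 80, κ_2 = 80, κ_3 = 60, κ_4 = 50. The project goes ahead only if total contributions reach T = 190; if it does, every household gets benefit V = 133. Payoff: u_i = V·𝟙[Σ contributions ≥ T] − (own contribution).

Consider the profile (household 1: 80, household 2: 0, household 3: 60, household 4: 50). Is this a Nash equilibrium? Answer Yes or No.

Yes

Total = 190 ≥ 190: provided.
Household 1 (pledges 80, payoff 53): dropping to 0 → total 110, payoff 0. No gain.
Household 2 (pledges 0, payoff 133): pledging 80 → total 270, payoff 53. No gain.
Household 3 (pledges 60, payoff 73): dropping to 0 → total 130, payoff 0. No gain.
Household 4 (pledges 50, payoff 83): dropping to 0 → total 140, payoff 0. No gain.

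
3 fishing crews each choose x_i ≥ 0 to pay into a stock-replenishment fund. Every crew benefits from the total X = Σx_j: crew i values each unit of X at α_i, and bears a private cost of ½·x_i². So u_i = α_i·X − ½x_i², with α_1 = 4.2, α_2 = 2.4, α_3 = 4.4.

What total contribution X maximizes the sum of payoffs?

33

Planner FOC: ∂(Σu_j)/∂x_i = (Σα_j) − x_i = 0, so x_i^SO = Σα_j = 11 for every i; X^SO = 33.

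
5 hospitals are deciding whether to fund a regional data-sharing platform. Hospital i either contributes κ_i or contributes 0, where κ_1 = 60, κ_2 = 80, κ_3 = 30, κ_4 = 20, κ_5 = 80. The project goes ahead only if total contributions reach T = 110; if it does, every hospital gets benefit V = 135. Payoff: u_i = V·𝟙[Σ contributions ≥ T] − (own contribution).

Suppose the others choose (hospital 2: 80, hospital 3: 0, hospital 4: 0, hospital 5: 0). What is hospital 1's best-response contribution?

60

Others' total = 80. Contributing 60 brings total to 140 ≥ 110: gain V − κ_1 = 75.
Best response: 60.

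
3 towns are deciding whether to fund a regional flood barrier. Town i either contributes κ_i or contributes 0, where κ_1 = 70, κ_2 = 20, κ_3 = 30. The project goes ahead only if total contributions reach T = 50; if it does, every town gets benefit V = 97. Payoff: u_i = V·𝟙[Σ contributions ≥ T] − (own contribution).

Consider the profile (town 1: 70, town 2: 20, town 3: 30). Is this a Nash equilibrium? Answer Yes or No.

No

Total = 120 ≥ 50: provided.
Town 1 (pledges 70, payoff 27): dropping to 0 → total 50, payoff 97. Profitable deviation.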